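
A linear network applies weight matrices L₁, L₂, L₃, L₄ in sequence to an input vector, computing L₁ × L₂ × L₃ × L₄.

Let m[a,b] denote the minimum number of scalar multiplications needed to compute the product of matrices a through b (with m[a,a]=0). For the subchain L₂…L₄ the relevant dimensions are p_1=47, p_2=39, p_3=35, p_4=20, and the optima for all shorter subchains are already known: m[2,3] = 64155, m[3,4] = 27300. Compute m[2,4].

m[2,4] = min over k∈[2,3] of m[2,k]+m[k+1,4]+p_{1}·p_k·p_{4}.
k=2: 0 + 27300 + 47·39·20 = 63960; k=3: 64155 + 0 + 47·35·20 = 97055.
Minimum: 63960 at k=2.

63960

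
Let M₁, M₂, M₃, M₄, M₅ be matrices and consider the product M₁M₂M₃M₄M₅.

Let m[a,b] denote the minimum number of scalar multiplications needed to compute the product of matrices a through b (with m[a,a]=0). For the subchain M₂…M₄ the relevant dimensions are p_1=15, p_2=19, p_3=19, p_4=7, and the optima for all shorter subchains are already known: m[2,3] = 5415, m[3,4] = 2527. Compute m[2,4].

4522

m[2,4] = min over k∈[2,3] of m[2,k]+m[k+1,4]+p_{1}·p_k·p_{4}.
k=2: 0 + 2527 + 15·19·7 = 4522; k=3: 5415 + 0 + 15·19·7 = 7410.
Minimum: 4522 at k=2.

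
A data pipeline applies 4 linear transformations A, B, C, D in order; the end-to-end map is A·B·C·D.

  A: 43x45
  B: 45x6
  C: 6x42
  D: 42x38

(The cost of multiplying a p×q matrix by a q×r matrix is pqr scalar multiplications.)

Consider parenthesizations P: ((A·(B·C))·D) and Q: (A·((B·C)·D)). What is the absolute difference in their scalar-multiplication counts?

4548

Order P = ((A·(B·C))·D): (B·C): 45×6 by 6×42 → 45×42, cost 45·6·42 = 11340; (A·(B·C)): 43×45 by 45×42 → 43×42, cost 43·45·42 = 81270; cumulative 92610; ((A·(B·C))·D): 43×42 by 42×38 → 43×38, cost 43·42·38 = 68628; cumulative 161238. Total 161238.
Order Q = (A·((B·C)·D)): (B·C): 45×6 by 6×42 → 45×42, cost 45·6·42 = 11340; ((B·C)·D): 45×42 by 42×38 → 45×38, cost 45·42·38 = 71820; cumulative 83160; (A·((B·C)·D)): 43×45 by 45×38 → 43×38, cost 43·45·38 = 73530; cumulative 156690. Total 156690.
Difference: |161238 − 156690| = 4548.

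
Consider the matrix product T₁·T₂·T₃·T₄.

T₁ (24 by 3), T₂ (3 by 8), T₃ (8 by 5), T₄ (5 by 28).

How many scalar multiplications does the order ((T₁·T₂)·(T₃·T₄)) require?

7072

(T₁·T₂): 24×3 by 3×8 → 24×8, cost 24·3·8 = 576
(T₃·T₄): 8×5 by 5×28 → 8×28, cost 8·5·28 = 1120
((T₁·T₂)·(T₃·T₄)): 24×8 by 8×28 → 24×28, cost 24·8·28 = 5376; cumulative 7072
Total: 7072 scalar multiplications.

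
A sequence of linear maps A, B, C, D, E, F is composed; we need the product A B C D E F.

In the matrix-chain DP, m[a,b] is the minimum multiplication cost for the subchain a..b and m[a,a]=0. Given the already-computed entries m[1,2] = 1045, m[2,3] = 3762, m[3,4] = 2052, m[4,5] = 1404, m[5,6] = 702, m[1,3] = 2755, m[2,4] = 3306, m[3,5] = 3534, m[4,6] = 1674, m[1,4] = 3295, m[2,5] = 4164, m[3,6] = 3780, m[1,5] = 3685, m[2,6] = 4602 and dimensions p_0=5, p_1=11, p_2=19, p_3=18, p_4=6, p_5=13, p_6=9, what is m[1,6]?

m[1,6] = min over k∈[1,5] of m[1,k]+m[k+1,6]+p_{0}·p_k·p_{6}.
k=1: 0 + 4602 + 5·11·9 = 5097; k=2: 1045 + 3780 + 5·19·9 = 5680; k=3: 2755 + 1674 + 5·18·9 = 5239; k=4: 3295 + 702 + 5·6·9 = 4267; k=5: 3685 + 0 + 5·13·9 = 4270.
Minimum: 4267 at k=4.

4267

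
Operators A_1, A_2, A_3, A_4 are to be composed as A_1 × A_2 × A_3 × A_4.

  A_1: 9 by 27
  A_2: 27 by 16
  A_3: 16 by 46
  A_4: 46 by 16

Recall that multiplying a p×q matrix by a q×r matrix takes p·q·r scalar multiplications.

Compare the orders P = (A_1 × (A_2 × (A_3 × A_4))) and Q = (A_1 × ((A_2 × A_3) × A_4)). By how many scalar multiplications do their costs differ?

21056

Order P = (A_1 × (A_2 × (A_3 × A_4))): (A_3 × A_4): 16×46 by 46×16 → 16×16, cost 16·46·16 = 11776; (A_2 × (A_3 × A_4)): 27×16 by 16×16 → 27×16, cost 27·16·16 = 6912; cumulative 18688; (A_1 × (A_2 × (A_3 × A_4))): 9×27 by 27×16 → 9×16, cost 9·27·16 = 3888; cumulative 22576. Total 22576.
Order Q = (A_1 × ((A_2 × A_3) × A_4)): (A_2 × A_3): 27×16 by 16×46 → 27×46, cost 27·16·46 = 19872; ((A_2 × A_3) × A_4): 27×46 by 46×16 → 27×16, cost 27·46·16 = 19872; cumulative 39744; (A_1 × ((A_2 × A_3) × A_4)): 9×27 by 27×16 → 9×16, cost 9·27·16 = 3888; cumulative 43632. Total 43632.
Difference: |22576 − 43632| = 21056.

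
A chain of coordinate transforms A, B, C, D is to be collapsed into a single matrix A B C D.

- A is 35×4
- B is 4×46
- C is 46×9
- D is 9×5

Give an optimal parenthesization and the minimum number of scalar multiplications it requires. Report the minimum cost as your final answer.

Adjacent pairs: AB = 35·4·46 = 6440; BC = 4·46·9 = 1656; CD = 46·9·5 = 2070.
Length 3: A..C: k=1: 0+1656+35·4·9=2916; k=2: 6440+0+35·46·9=20930 → min 2916 | B..D: k=2: 0+2070+4·46·5=2990; k=3: 1656+0+4·9·5=1836 → min 1836.
Length 4: A..D: k=1: 0+1836+35·4·5=2536; k=2: 6440+2070+35·46·5=16560; k=3: 2916+0+35·9·5=4491 → min 2536.
Optimal parenthesization: (A ((B C) D)) with cost 2536.

2536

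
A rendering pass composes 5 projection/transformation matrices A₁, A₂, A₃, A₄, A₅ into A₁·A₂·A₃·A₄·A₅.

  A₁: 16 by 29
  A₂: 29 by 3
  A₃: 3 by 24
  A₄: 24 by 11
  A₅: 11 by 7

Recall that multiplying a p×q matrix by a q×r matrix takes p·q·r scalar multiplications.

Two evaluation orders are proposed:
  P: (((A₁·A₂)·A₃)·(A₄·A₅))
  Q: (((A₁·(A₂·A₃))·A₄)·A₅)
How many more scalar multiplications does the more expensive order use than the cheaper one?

Order P = (((A₁·A₂)·A₃)·(A₄·A₅)): (A₁·A₂): 16×29 by 29×3 → 16×3, cost 16·29·3 = 1392; ((A₁·A₂)·A₃): 16×3 by 3×24 → 16×24, cost 16·3·24 = 1152; cumulative 2544; (A₄·A₅): 24×11 by 11×7 → 24×7, cost 24·11·7 = 1848; (((A₁·A₂)·A₃)·(A₄·A₅)): 16×24 by 24×7 → 16×7, cost 16·24·7 = 2688; cumulative 7080. Total 7080.
Order Q = (((A₁·(A₂·A₃))·A₄)·A₅): (A₂·A₃): 29×3 by 3×24 → 29×24, cost 29·3·24 = 2088; (A₁·(A₂·A₃)): 16×29 by 29×24 → 16×24, cost 16·29·24 = 11136; cumulative 13224; ((A₁·(A₂·A₃))·A₄): 16×24 by 24×11 → 16×11, cost 16·24·11 = 4224; cumulative 17448; (((A₁·(A₂·A₃))·A₄)·A₅): 16×11 by 11×7 → 16×7, cost 16·11·7 = 1232; cumulative 18680. Total 18680.
Difference: |7080 − 18680| = 11600.

11600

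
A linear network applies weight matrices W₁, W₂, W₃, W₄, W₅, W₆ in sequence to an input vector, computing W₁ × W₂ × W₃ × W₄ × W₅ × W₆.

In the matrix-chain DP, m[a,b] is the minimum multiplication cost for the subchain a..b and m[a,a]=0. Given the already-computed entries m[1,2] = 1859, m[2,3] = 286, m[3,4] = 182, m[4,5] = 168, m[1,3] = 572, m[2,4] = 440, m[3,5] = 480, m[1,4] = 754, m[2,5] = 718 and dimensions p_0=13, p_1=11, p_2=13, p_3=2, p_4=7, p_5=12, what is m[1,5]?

1052

m[1,5] = min over k∈[1,4] of m[1,k]+m[k+1,5]+p_{0}·p_k·p_{5}.
k=1: 0 + 718 + 13·11·12 = 2434; k=2: 1859 + 480 + 13·13·12 = 4367; k=3: 572 + 168 + 13·2·12 = 1052; k=4: 754 + 0 + 13·7·12 = 1846.
Minimum: 1052 at k=3.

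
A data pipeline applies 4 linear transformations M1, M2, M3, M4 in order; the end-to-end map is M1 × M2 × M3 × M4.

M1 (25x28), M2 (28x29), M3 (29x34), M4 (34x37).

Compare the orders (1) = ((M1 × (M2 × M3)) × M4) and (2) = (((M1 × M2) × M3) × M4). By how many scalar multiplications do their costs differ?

Order (1) = ((M1 × (M2 × M3)) × M4): (M2 × M3): 28×29 by 29×34 → 28×34, cost 28·29·34 = 27608; (M1 × (M2 × M3)): 25×28 by 28×34 → 25×34, cost 25·28·34 = 23800; cumulative 51408; ((M1 × (M2 × M3)) × M4): 25×34 by 34×37 → 25×37, cost 25·34·37 = 31450; cumulative 82858. Total 82858.
Order (2) = (((M1 × M2) × M3) × M4): (M1 × M2): 25×28 by 28×29 → 25×29, cost 25·28·29 = 20300; ((M1 × M2) × M3): 25×29 by 29×34 → 25×34, cost 25·29·34 = 24650; cumulative 44950; (((M1 × M2) × M3) × M4): 25×34 by 34×37 → 25×37, cost 25·34·37 = 31450; cumulative 76400. Total 76400.
Difference: |82858 − 76400| = 6458.

6458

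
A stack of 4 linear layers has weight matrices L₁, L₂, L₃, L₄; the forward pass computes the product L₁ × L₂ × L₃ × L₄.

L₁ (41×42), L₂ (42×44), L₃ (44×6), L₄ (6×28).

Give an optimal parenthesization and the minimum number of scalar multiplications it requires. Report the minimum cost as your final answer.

Adjacent pairs: L₁L₂ = 41·42·44 = 75768; L₂L₃ = 42·44·6 = 11088; L₃L₄ = 44·6·28 = 7392.
Length 3: L₁..L₃: k=1: 0+11088+41·42·6=21420; k=2: 75768+0+41·44·6=86592 → min 21420 | L₂..L₄: k=2: 0+7392+42·44·28=59136; k=3: 11088+0+42·6·28=18144 → min 18144.
Length 4: L₁..L₄: k=1: 0+18144+41·42·28=66360; k=2: 75768+7392+41·44·28=133672; k=3: 21420+0+41·6·28=28308 → min 28308.
Optimal parenthesization: ((L₁ × (L₂ × L₃)) × L₄) with cost 28308.

28308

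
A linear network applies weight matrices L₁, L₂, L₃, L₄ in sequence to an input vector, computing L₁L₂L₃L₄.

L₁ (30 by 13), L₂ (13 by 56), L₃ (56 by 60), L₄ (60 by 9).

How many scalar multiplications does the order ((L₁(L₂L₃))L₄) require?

83280

(L₂L₃): 13×56 by 56×60 → 13×60, cost 13·56·60 = 43680
(L₁(L₂L₃)): 30×13 by 13×60 → 30×60, cost 30·13·60 = 23400; cumulative 67080
((L₁(L₂L₃))L₄): 30×60 by 60×9 → 30×9, cost 30·60·9 = 16200; cumulative 83280
Total: 83280 scalar multiplications.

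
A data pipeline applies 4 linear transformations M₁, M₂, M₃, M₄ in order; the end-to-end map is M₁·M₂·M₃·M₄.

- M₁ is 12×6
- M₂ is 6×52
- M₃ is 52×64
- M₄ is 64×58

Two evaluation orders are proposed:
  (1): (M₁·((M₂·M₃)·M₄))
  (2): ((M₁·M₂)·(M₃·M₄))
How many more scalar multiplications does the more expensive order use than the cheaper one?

Order (1) = (M₁·((M₂·M₃)·M₄)): (M₂·M₃): 6×52 by 52×64 → 6×64, cost 6·52·64 = 19968; ((M₂·M₃)·M₄): 6×64 by 64×58 → 6×58, cost 6·64·58 = 22272; cumulative 42240; (M₁·((M₂·M₃)·M₄)): 12×6 by 6×58 → 12×58, cost 12·6·58 = 4176; cumulative 46416. Total 46416.
Order (2) = ((M₁·M₂)·(M₃·M₄)): (M₁·M₂): 12×6 by 6×52 → 12×52, cost 12·6·52 = 3744; (M₃·M₄): 52×64 by 64×58 → 52×58, cost 52·64·58 = 193024; ((M₁·M₂)·(M₃·M₄)): 12×52 by 52×58 → 12×58, cost 12·52·58 = 36192; cumulative 232960. Total 232960.
Difference: |46416 − 232960| = 186544.

186544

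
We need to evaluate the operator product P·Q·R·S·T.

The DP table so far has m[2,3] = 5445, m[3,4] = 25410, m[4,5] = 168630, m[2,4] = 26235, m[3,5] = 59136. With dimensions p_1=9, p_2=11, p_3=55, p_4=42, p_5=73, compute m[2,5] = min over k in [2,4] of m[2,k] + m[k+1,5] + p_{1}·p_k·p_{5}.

53829

m[2,5] = min over k∈[2,4] of m[2,k]+m[k+1,5]+p_{1}·p_k·p_{5}.
k=2: 0 + 59136 + 9·11·73 = 66363; k=3: 5445 + 168630 + 9·55·73 = 210210; k=4: 26235 + 0 + 9·42·73 = 53829.
Minimum: 53829 at k=4.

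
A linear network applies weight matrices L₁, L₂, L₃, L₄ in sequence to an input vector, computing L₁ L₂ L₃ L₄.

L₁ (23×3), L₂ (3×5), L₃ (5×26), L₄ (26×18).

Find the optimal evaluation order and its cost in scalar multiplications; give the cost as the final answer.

Adjacent pairs: L₁L₂ = 23·3·5 = 345; L₂L₃ = 3·5·26 = 390; L₃L₄ = 5·26·18 = 2340.
Length 3: L₁..L₃: k=1: 0+390+23·3·26=2184; k=2: 345+0+23·5·26=3335 → min 2184 | L₂..L₄: k=2: 0+2340+3·5·18=2610; k=3: 390+0+3·26·18=1794 → min 1794.
Length 4: L₁..L₄: k=1: 0+1794+23·3·18=3036; k=2: 345+2340+23·5·18=4755; k=3: 2184+0+23·26·18=12948 → min 3036.
Optimal parenthesization: (L₁ ((L₂ L₃) L₄)) with cost 3036.

3036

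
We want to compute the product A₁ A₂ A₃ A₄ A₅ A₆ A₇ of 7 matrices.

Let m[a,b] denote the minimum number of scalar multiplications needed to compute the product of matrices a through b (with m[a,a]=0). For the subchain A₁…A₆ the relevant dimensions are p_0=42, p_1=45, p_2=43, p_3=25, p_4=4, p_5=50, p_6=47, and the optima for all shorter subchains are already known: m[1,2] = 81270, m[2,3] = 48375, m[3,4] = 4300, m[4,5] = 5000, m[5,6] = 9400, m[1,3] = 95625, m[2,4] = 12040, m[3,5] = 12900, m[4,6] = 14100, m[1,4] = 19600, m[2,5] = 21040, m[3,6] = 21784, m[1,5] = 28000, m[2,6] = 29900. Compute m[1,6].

36896

m[1,6] = min over k∈[1,5] of m[1,k]+m[k+1,6]+p_{0}·p_k·p_{6}.
k=1: 0 + 29900 + 42·45·47 = 118730; k=2: 81270 + 21784 + 42·43·47 = 187936; k=3: 95625 + 14100 + 42·25·47 = 159075; k=4: 19600 + 9400 + 42·4·47 = 36896; k=5: 28000 + 0 + 42·50·47 = 126700.
Minimum: 36896 at k=4.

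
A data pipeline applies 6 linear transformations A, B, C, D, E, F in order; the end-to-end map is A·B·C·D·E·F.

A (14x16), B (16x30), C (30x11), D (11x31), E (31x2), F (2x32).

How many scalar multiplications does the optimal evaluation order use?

Adjacent pairs: AB = 14·16·30 = 6720; BC = 16·30·11 = 5280; CD = 30·11·31 = 10230; DE = 11·31·2 = 682; EF = 31·2·32 = 1984.
Length 3: A..C: k=1: 0+5280+14·16·11=7744; k=2: 6720+0+14·30·11=11340 → min 7744 | B..D: k=2: 0+10230+16·30·31=25110; k=3: 5280+0+16·11·31=10736 → min 10736 | C..E: k=3: 0+682+30·11·2=1342; k=4: 10230+0+30·31·2=12090 → min 1342 | D..F: k=4: 0+1984+11·31·32=12896; k=5: 682+0+11·2·32=1386 → min 1386.
Length 4: A..D: k=1: 0+10736+14·16·31=17680; k=2: 6720+10230+14·30·31=29970; k=3: 7744+0+14·11·31=12518 → min 12518 | B..E: k=2: 0+1342+16·30·2=2302; k=3: 5280+682+16·11·2=6314; k=4: 10736+0+16·31·2=11728 → min 2302 | C..F: k=3: 0+1386+30·11·32=11946; k=4: 10230+1984+30·31·32=41974; k=5: 1342+0+30·2·32=3262 → min 3262.
Length 5: A..E: k=1: 0+2302+14·16·2=2750; k=2: 6720+1342+14·30·2=8902; k=3: 7744+682+14·11·2=8734; k=4: 12518+0+14·31·2=13386 → min 2750 | B..F: k=2: 0+3262+16·30·32=18622; k=3: 5280+1386+16·11·32=12298; k=4: 10736+1984+16·31·32=28592; k=5: 2302+0+16·2·32=3326 → min 3326.
Length 6: A..F: k=1: 0+3326+14·16·32=10494; k=2: 6720+3262+14·30·32=23422; k=3: 7744+1386+14·11·32=14058; k=4: 12518+1984+14·31·32=28390; k=5: 2750+0+14·2·32=3646 → min 3646.
Optimal order: ((A·(B·(C·(D·E))))·F) with cost 3646.

3646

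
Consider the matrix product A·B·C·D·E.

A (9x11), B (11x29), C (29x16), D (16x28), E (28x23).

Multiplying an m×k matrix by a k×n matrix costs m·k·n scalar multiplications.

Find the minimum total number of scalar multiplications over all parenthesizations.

16516

Adjacent pairs: AB = 9·11·29 = 2871; BC = 11·29·16 = 5104; CD = 29·16·28 = 12992; DE = 16·28·23 = 10304.
Length 3: A..C: k=1: 0+5104+9·11·16=6688; k=2: 2871+0+9·29·16=7047 → min 6688 | B..D: k=2: 0+12992+11·29·28=21924; k=3: 5104+0+11·16·28=10032 → min 10032 | C..E: k=3: 0+10304+29·16·23=20976; k=4: 12992+0+29·28·23=31668 → min 20976.
Length 4: A..D: k=1: 0+10032+9·11·28=12804; k=2: 2871+12992+9·29·28=23171; k=3: 6688+0+9·16·28=10720 → min 10720 | B..E: k=2: 0+20976+11·29·23=28313; k=3: 5104+10304+11·16·23=19456; k=4: 10032+0+11·28·23=17116 → min 17116.
Length 5: A..E: k=1: 0+17116+9·11·23=19393; k=2: 2871+20976+9·29·23=29850; k=3: 6688+10304+9·16·23=20304; k=4: 10720+0+9·28·23=16516 → min 16516.
Optimal order: (((A·(B·C))·D)·E) with cost 16516.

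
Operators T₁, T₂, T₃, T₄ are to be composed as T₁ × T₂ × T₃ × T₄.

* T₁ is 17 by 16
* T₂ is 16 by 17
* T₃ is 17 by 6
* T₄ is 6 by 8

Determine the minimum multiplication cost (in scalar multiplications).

4080

Adjacent pairs: T₁T₂ = 17·16·17 = 4624; T₂T₃ = 16·17·6 = 1632; T₃T₄ = 17·6·8 = 816.
Length 3: T₁..T₃: k=1: 0+1632+17·16·6=3264; k=2: 4624+0+17·17·6=6358 → min 3264 | T₂..T₄: k=2: 0+816+16·17·8=2992; k=3: 1632+0+16·6·8=2400 → min 2400.
Length 4: T₁..T₄: k=1: 0+2400+17·16·8=4576; k=2: 4624+816+17·17·8=7752; k=3: 3264+0+17·6·8=4080 → min 4080.
Optimal order: ((T₁ × (T₂ × T₃)) × T₄) with cost 4080.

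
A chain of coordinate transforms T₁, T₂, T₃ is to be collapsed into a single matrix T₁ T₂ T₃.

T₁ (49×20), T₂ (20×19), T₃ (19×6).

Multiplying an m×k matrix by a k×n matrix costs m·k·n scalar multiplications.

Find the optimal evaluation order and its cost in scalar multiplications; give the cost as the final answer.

(T₁ (T₂ T₃)): cost 8160.
((T₁ T₂) T₃): cost 24206.
Optimal: (T₁ (T₂ T₃)) with cost 8160.

8160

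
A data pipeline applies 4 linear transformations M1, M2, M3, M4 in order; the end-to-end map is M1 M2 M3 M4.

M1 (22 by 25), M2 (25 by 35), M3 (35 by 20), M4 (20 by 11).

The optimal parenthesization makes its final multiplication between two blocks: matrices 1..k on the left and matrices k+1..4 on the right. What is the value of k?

1

Adjacent pairs: M1M2 = 22·25·35 = 19250; M2M3 = 25·35·20 = 17500; M3M4 = 35·20·11 = 7700.
Length 3: M1..M3: k=1: 0+17500+22·25·20=28500; k=2: 19250+0+22·35·20=34650 → min 28500 | M2..M4: k=2: 0+7700+25·35·11=17325; k=3: 17500+0+25·20·11=23000 → min 17325.
Top-level splits: k=1: (M1..M1)·(M2..M4) → 0+17325+22·25·11 = 23375; k=2: (M1..M2)·(M3..M4) → 19250+7700+22·35·11 = 35420; k=3: (M1..M3)·(M4..M4) → 28500+0+22·20·11 = 33340.
Best split is after M1, i.e. k = 1.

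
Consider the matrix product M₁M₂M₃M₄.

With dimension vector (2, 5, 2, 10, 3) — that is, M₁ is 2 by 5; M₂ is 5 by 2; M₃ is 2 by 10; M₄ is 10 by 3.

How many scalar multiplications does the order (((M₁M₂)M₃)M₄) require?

120

(M₁M₂): 2×5 by 5×2 → 2×2, cost 2·5·2 = 20
((M₁M₂)M₃): 2×2 by 2×10 → 2×10, cost 2·2·10 = 40; cumulative 60
(((M₁M₂)M₃)M₄): 2×10 by 10×3 → 2×3, cost 2·10·3 = 60; cumulative 120
Total: 120 scalar multiplications.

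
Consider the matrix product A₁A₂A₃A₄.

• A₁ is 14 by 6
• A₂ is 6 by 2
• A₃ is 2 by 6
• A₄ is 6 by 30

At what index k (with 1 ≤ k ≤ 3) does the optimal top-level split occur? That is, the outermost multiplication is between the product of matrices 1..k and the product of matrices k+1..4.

2

Adjacent pairs: A₁A₂ = 14·6·2 = 168; A₂A₃ = 6·2·6 = 72; A₃A₄ = 2·6·30 = 360.
Length 3: A₁..A₃: k=1: 0+72+14·6·6=576; k=2: 168+0+14·2·6=336 → min 336 | A₂..A₄: k=2: 0+360+6·2·30=720; k=3: 72+0+6·6·30=1152 → min 720.
Top-level splits: k=1: (A₁..A₁)·(A₂..A₄) → 0+720+14·6·30 = 3240; k=2: (A₁..A₂)·(A₃..A₄) → 168+360+14·2·30 = 1368; k=3: (A₁..A₃)·(A₄..A₄) → 336+0+14·6·30 = 2856.
Best split is after A₂, i.e. k = 2.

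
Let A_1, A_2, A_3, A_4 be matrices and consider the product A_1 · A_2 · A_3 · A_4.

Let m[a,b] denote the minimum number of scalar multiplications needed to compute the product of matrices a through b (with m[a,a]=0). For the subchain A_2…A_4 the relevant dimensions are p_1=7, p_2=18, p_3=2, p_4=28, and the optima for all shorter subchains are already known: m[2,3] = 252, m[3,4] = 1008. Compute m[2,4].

644

m[2,4] = min over k∈[2,3] of m[2,k]+m[k+1,4]+p_{1}·p_k·p_{4}.
k=2: 0 + 1008 + 7·18·28 = 4536; k=3: 252 + 0 + 7·2·28 = 644.
Minimum: 644 at k=3.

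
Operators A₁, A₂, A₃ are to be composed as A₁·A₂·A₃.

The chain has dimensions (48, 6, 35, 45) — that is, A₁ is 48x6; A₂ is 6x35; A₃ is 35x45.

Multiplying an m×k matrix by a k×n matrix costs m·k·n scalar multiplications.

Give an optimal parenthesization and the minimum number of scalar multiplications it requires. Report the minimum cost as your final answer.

(A₁·(A₂·A₃)): cost 22410.
((A₁·A₂)·A₃): cost 85680.
Optimal: (A₁·(A₂·A₃)) with cost 22410.

22410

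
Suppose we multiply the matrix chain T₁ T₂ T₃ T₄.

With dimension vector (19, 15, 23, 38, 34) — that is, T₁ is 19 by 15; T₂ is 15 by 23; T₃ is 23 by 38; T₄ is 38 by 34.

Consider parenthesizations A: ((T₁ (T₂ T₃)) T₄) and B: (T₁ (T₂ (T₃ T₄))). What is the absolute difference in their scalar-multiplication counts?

2648

Order A = ((T₁ (T₂ T₃)) T₄): (T₂ T₃): 15×23 by 23×38 → 15×38, cost 15·23·38 = 13110; (T₁ (T₂ T₃)): 19×15 by 15×38 → 19×38, cost 19·15·38 = 10830; cumulative 23940; ((T₁ (T₂ T₃)) T₄): 19×38 by 38×34 → 19×34, cost 19·38·34 = 24548; cumulative 48488. Total 48488.
Order B = (T₁ (T₂ (T₃ T₄))): (T₃ T₄): 23×38 by 38×34 → 23×34, cost 23·38·34 = 29716; (T₂ (T₃ T₄)): 15×23 by 23×34 → 15×34, cost 15·23·34 = 11730; cumulative 41446; (T₁ (T₂ (T₃ T₄))): 19×15 by 15×34 → 19×34, cost 19·15·34 = 9690; cumulative 51136. Total 51136.
Difference: |48488 − 51136| = 2648.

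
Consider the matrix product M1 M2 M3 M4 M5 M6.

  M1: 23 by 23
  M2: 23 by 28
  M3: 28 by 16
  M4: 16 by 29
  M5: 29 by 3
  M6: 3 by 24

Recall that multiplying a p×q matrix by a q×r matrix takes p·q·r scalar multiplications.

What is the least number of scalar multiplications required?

7911

Adjacent pairs: M1M2 = 23·23·28 = 14812; M2M3 = 23·28·16 = 10304; M3M4 = 28·16·29 = 12992; M4M5 = 16·29·3 = 1392; M5M6 = 29·3·24 = 2088.
Length 3: M1..M3: k=1: 0+10304+23·23·16=18768; k=2: 14812+0+23·28·16=25116 → min 18768 | M2..M4: k=2: 0+12992+23·28·29=31668; k=3: 10304+0+23·16·29=20976 → min 20976 | M3..M5: k=3: 0+1392+28·16·3=2736; k=4: 12992+0+28·29·3=15428 → min 2736 | M4..M6: k=4: 0+2088+16·29·24=13224; k=5: 1392+0+16·3·24=2544 → min 2544.
Length 4: M1..M4: k=1: 0+20976+23·23·29=36317; k=2: 14812+12992+23·28·29=46480; k=3: 18768+0+23·16·29=29440 → min 29440 | M2..M5: k=2: 0+2736+23·28·3=4668; k=3: 10304+1392+23·16·3=12800; k=4: 20976+0+23·29·3=22977 → min 4668 | M3..M6: k=3: 0+2544+28·16·24=13296; k=4: 12992+2088+28·29·24=34568; k=5: 2736+0+28·3·24=4752 → min 4752.
Length 5: M1..M5: k=1: 0+4668+23·23·3=6255; k=2: 14812+2736+23·28·3=19480; k=3: 18768+1392+23·16·3=21264; k=4: 29440+0+23·29·3=31441 → min 6255 | M2..M6: k=2: 0+4752+23·28·24=20208; k=3: 10304+2544+23·16·24=21680; k=4: 20976+2088+23·29·24=39072; k=5: 4668+0+23·3·24=6324 → min 6324.
Length 6: M1..M6: k=1: 0+6324+23·23·24=19020; k=2: 14812+4752+23·28·24=35020; k=3: 18768+2544+23·16·24=30144; k=4: 29440+2088+23·29·24=47536; k=5: 6255+0+23·3·24=7911 → min 7911.
Optimal order: ((M1 (M2 (M3 (M4 M5)))) M6) with cost 7911.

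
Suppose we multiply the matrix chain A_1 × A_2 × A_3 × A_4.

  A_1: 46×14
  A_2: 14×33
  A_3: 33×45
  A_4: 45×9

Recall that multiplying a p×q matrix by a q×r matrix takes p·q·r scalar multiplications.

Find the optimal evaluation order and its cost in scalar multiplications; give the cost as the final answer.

Adjacent pairs: A_1A_2 = 46·14·33 = 21252; A_2A_3 = 14·33·45 = 20790; A_3A_4 = 33·45·9 = 13365.
Length 3: A_1..A_3: k=1: 0+20790+46·14·45=49770; k=2: 21252+0+46·33·45=89562 → min 49770 | A_2..A_4: k=2: 0+13365+14·33·9=17523; k=3: 20790+0+14·45·9=26460 → min 17523.
Length 4: A_1..A_4: k=1: 0+17523+46·14·9=23319; k=2: 21252+13365+46·33·9=48279; k=3: 49770+0+46·45·9=68400 → min 23319.
Optimal parenthesization: (A_1 × (A_2 × (A_3 × A_4))) with cost 23319.

23319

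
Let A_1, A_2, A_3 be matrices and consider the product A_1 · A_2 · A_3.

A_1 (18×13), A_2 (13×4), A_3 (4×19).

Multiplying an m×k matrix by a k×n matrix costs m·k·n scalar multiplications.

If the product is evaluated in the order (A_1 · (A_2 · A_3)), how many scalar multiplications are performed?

5434

(A_2 · A_3): 13×4 by 4×19 → 13×19, cost 13·4·19 = 988
(A_1 · (A_2 · A_3)): 18×13 by 13×19 → 18×19, cost 18·13·19 = 4446; cumulative 5434
Total: 5434 scalar multiplications.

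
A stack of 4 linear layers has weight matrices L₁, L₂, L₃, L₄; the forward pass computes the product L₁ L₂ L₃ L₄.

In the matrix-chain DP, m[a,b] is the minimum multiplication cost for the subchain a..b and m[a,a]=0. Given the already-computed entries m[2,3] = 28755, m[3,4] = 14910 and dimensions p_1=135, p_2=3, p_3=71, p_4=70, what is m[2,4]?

43260

m[2,4] = min over k∈[2,3] of m[2,k]+m[k+1,4]+p_{1}·p_k·p_{4}.
k=2: 0 + 14910 + 135·3·70 = 43260; k=3: 28755 + 0 + 135·71·70 = 699705.
Minimum: 43260 at k=2.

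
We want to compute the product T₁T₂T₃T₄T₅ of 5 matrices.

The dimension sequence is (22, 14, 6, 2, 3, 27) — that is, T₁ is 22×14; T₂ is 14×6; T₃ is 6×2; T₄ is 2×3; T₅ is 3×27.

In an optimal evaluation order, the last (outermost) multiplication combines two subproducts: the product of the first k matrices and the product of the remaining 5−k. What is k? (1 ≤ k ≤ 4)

Adjacent pairs: T₁T₂ = 22·14·6 = 1848; T₂T₃ = 14·6·2 = 168; T₃T₄ = 6·2·3 = 36; T₄T₅ = 2·3·27 = 162.
Length 3: T₁..T₃: k=1: 0+168+22·14·2=784; k=2: 1848+0+22·6·2=2112 → min 784 | T₂..T₄: k=2: 0+36+14·6·3=288; k=3: 168+0+14·2·3=252 → min 252 | T₃..T₅: k=3: 0+162+6·2·27=486; k=4: 36+0+6·3·27=522 → min 486.
Length 4: T₁..T₄: k=1: 0+252+22·14·3=1176; k=2: 1848+36+22·6·3=2280; k=3: 784+0+22·2·3=916 → min 916 | T₂..T₅: k=2: 0+486+14·6·27=2754; k=3: 168+162+14·2·27=1086; k=4: 252+0+14·3·27=1386 → min 1086.
Top-level splits: k=1: (T₁..T₁)·(T₂..T₅) → 0+1086+22·14·27 = 9402; k=2: (T₁..T₂)·(T₃..T₅) → 1848+486+22·6·27 = 5898; k=3: (T₁..T₃)·(T₄..T₅) → 784+162+22·2·27 = 2134; k=4: (T₁..T₄)·(T₅..T₅) → 916+0+22·3·27 = 2698.
Best split is after T₃, i.e. k = 3.

3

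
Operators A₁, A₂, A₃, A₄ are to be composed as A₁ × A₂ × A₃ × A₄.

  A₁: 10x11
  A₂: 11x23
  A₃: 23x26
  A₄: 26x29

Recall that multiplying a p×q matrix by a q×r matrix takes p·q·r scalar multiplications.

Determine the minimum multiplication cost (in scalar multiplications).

16050

Adjacent pairs: A₁A₂ = 10·11·23 = 2530; A₂A₃ = 11·23·26 = 6578; A₃A₄ = 23·26·29 = 17342.
Length 3: A₁..A₃: k=1: 0+6578+10·11·26=9438; k=2: 2530+0+10·23·26=8510 → min 8510 | A₂..A₄: k=2: 0+17342+11·23·29=24679; k=3: 6578+0+11·26·29=14872 → min 14872.
Length 4: A₁..A₄: k=1: 0+14872+10·11·29=18062; k=2: 2530+17342+10·23·29=26542; k=3: 8510+0+10·26·29=16050 → min 16050.
Optimal order: (((A₁ × A₂) × A₃) × A₄) with cost 16050.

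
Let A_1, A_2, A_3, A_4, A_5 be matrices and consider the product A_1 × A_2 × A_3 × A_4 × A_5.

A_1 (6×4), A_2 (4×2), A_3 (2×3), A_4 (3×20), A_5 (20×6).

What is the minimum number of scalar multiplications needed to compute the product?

Adjacent pairs: A_1A_2 = 6·4·2 = 48; A_2A_3 = 4·2·3 = 24; A_3A_4 = 2·3·20 = 120; A_4A_5 = 3·20·6 = 360.
Length 3: A_1..A_3: k=1: 0+24+6·4·3=96; k=2: 48+0+6·2·3=84 → min 84 | A_2..A_4: k=2: 0+120+4·2·20=280; k=3: 24+0+4·3·20=264 → min 264 | A_3..A_5: k=3: 0+360+2·3·6=396; k=4: 120+0+2·20·6=360 → min 360.
Length 4: A_1..A_4: k=1: 0+264+6·4·20=744; k=2: 48+120+6·2·20=408; k=3: 84+0+6·3·20=444 → min 408 | A_2..A_5: k=2: 0+360+4·2·6=408; k=3: 24+360+4·3·6=456; k=4: 264+0+4·20·6=744 → min 408.
Length 5: A_1..A_5: k=1: 0+408+6·4·6=552; k=2: 48+360+6·2·6=480; k=3: 84+360+6·3·6=552; k=4: 408+0+6·20·6=1128 → min 480.
Optimal order: ((A_1 × A_2) × ((A_3 × A_4) × A_5)) with cost 480.

480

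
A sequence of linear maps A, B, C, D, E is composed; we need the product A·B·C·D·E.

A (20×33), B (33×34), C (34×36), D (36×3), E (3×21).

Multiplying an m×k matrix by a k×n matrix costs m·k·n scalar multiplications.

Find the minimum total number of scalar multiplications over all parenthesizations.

Adjacent pairs: AB = 20·33·34 = 22440; BC = 33·34·36 = 40392; CD = 34·36·3 = 3672; DE = 36·3·21 = 2268.
Length 3: A..C: k=1: 0+40392+20·33·36=64152; k=2: 22440+0+20·34·36=46920 → min 46920 | B..D: k=2: 0+3672+33·34·3=7038; k=3: 40392+0+33·36·3=43956 → min 7038 | C..E: k=3: 0+2268+34·36·21=27972; k=4: 3672+0+34·3·21=5814 → min 5814.
Length 4: A..D: k=1: 0+7038+20·33·3=9018; k=2: 22440+3672+20·34·3=28152; k=3: 46920+0+20·36·3=49080 → min 9018 | B..E: k=2: 0+5814+33·34·21=29376; k=3: 40392+2268+33·36·21=67608; k=4: 7038+0+33·3·21=9117 → min 9117.
Length 5: A..E: k=1: 0+9117+20·33·21=22977; k=2: 22440+5814+20·34·21=42534; k=3: 46920+2268+20·36·21=64308; k=4: 9018+0+20·3·21=10278 → min 10278.
Optimal order: ((A·(B·(C·D)))·E) with cost 10278.

10278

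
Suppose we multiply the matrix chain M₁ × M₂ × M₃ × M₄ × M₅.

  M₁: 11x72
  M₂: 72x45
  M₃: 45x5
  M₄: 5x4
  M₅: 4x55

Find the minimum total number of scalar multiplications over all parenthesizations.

19448

Adjacent pairs: M₁M₂ = 11·72·45 = 35640; M₂M₃ = 72·45·5 = 16200; M₃M₄ = 45·5·4 = 900; M₄M₅ = 5·4·55 = 1100.
Length 3: M₁..M₃: k=1: 0+16200+11·72·5=20160; k=2: 35640+0+11·45·5=38115 → min 20160 | M₂..M₄: k=2: 0+900+72·45·4=13860; k=3: 16200+0+72·5·4=17640 → min 13860 | M₃..M₅: k=3: 0+1100+45·5·55=13475; k=4: 900+0+45·4·55=10800 → min 10800.
Length 4: M₁..M₄: k=1: 0+13860+11·72·4=17028; k=2: 35640+900+11·45·4=38520; k=3: 20160+0+11·5·4=20380 → min 17028 | M₂..M₅: k=2: 0+10800+72·45·55=189000; k=3: 16200+1100+72·5·55=37100; k=4: 13860+0+72·4·55=29700 → min 29700.
Length 5: M₁..M₅: k=1: 0+29700+11·72·55=73260; k=2: 35640+10800+11·45·55=73665; k=3: 20160+1100+11·5·55=24285; k=4: 17028+0+11·4·55=19448 → min 19448.
Optimal order: ((M₁ × (M₂ × (M₃ × M₄))) × M₅) with cost 19448.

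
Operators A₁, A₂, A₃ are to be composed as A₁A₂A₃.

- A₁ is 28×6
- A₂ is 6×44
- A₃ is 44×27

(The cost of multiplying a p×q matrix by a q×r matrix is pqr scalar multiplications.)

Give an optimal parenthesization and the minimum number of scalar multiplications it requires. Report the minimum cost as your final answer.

11664

(A₁(A₂A₃)): cost 11664.
((A₁A₂)A₃): cost 40656.
Optimal: (A₁(A₂A₃)) with cost 11664.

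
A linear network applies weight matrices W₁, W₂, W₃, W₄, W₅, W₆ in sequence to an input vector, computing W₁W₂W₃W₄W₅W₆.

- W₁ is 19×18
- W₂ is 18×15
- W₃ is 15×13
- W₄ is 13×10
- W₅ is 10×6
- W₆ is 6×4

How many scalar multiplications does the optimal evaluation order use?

Adjacent pairs: W₁W₂ = 19·18·15 = 5130; W₂W₃ = 18·15·13 = 3510; W₃W₄ = 15·13·10 = 1950; W₄W₅ = 13·10·6 = 780; W₅W₆ = 10·6·4 = 240.
Length 3: W₁..W₃: k=1: 0+3510+19·18·13=7956; k=2: 5130+0+19·15·13=8835 → min 7956 | W₂..W₄: k=2: 0+1950+18·15·10=4650; k=3: 3510+0+18·13·10=5850 → min 4650 | W₃..W₅: k=3: 0+780+15·13·6=1950; k=4: 1950+0+15·10·6=2850 → min 1950 | W₄..W₆: k=4: 0+240+13·10·4=760; k=5: 780+0+13·6·4=1092 → min 760.
Length 4: W₁..W₄: k=1: 0+4650+19·18·10=8070; k=2: 5130+1950+19·15·10=9930; k=3: 7956+0+19·13·10=10426 → min 8070 | W₂..W₅: k=2: 0+1950+18·15·6=3570; k=3: 3510+780+18·13·6=5694; k=4: 4650+0+18·10·6=5730 → min 3570 | W₃..W₆: k=3: 0+760+15·13·4=1540; k=4: 1950+240+15·10·4=2790; k=5: 1950+0+15·6·4=2310 → min 1540.
Length 5: W₁..W₅: k=1: 0+3570+19·18·6=5622; k=2: 5130+1950+19·15·6=8790; k=3: 7956+780+19·13·6=10218; k=4: 8070+0+19·10·6=9210 → min 5622 | W₂..W₆: k=2: 0+1540+18·15·4=2620; k=3: 3510+760+18·13·4=5206; k=4: 4650+240+18·10·4=5610; k=5: 3570+0+18·6·4=4002 → min 2620.
Length 6: W₁..W₆: k=1: 0+2620+19·18·4=3988; k=2: 5130+1540+19·15·4=7810; k=3: 7956+760+19·13·4=9704; k=4: 8070+240+19·10·4=9070; k=5: 5622+0+19·6·4=6078 → min 3988.
Optimal order: (W₁(W₂(W₃(W₄(W₅W₆))))) with cost 3988.

3988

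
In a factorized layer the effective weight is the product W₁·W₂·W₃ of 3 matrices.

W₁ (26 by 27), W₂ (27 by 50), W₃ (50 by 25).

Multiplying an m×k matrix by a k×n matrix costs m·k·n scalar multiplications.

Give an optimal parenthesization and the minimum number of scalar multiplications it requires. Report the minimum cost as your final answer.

(W₁·(W₂·W₃)): cost 51300.
((W₁·W₂)·W₃): cost 67600.
Optimal: (W₁·(W₂·W₃)) with cost 51300.

51300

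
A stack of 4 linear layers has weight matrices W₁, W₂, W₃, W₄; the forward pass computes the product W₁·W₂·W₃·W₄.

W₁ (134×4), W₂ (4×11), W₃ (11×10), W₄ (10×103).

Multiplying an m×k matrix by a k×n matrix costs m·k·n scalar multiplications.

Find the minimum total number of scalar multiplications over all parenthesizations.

59768

Adjacent pairs: W₁W₂ = 134·4·11 = 5896; W₂W₃ = 4·11·10 = 440; W₃W₄ = 11·10·103 = 11330.
Length 3: W₁..W₃: k=1: 0+440+134·4·10=5800; k=2: 5896+0+134·11·10=20636 → min 5800 | W₂..W₄: k=2: 0+11330+4·11·103=15862; k=3: 440+0+4·10·103=4560 → min 4560.
Length 4: W₁..W₄: k=1: 0+4560+134·4·103=59768; k=2: 5896+11330+134·11·103=169048; k=3: 5800+0+134·10·103=143820 → min 59768.
Optimal order: (W₁·((W₂·W₃)·W₄)) with cost 59768.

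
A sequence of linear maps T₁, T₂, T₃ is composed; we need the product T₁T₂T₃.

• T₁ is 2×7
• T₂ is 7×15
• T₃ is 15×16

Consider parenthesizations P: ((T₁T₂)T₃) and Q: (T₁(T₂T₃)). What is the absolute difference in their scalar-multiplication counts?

Order P = ((T₁T₂)T₃): (T₁T₂): 2×7 by 7×15 → 2×15, cost 2·7·15 = 210; ((T₁T₂)T₃): 2×15 by 15×16 → 2×16, cost 2·15·16 = 480; cumulative 690. Total 690.
Order Q = (T₁(T₂T₃)): (T₂T₃): 7×15 by 15×16 → 7×16, cost 7·15·16 = 1680; (T₁(T₂T₃)): 2×7 by 7×16 → 2×16, cost 2·7·16 = 224; cumulative 1904. Total 1904.
Difference: |690 − 1904| = 1214.

1214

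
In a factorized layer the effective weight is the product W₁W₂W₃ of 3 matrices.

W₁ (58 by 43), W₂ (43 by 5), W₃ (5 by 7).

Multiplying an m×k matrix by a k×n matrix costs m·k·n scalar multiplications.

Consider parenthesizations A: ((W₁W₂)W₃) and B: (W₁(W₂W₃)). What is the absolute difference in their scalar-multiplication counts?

4463

Order A = ((W₁W₂)W₃): (W₁W₂): 58×43 by 43×5 → 58×5, cost 58·43·5 = 12470; ((W₁W₂)W₃): 58×5 by 5×7 → 58×7, cost 58·5·7 = 2030; cumulative 14500. Total 14500.
Order B = (W₁(W₂W₃)): (W₂W₃): 43×5 by 5×7 → 43×7, cost 43·5·7 = 1505; (W₁(W₂W₃)): 58×43 by 43×7 → 58×7, cost 58·43·7 = 17458; cumulative 18963. Total 18963.
Difference: |14500 − 18963| = 4463.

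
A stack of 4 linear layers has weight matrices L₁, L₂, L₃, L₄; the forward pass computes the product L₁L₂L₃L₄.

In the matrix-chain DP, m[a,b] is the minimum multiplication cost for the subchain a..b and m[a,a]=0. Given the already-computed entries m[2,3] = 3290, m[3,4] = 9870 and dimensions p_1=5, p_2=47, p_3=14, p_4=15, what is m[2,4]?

m[2,4] = min over k∈[2,3] of m[2,k]+m[k+1,4]+p_{1}·p_k·p_{4}.
k=2: 0 + 9870 + 5·47·15 = 13395; k=3: 3290 + 0 + 5·14·15 = 4340.
Minimum: 4340 at k=3.

4340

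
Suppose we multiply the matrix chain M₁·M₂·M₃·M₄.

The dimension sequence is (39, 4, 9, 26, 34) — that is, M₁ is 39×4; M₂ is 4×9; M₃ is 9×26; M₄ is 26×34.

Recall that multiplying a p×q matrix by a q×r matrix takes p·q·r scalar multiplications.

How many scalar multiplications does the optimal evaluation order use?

9776

Adjacent pairs: M₁M₂ = 39·4·9 = 1404; M₂M₃ = 4·9·26 = 936; M₃M₄ = 9·26·34 = 7956.
Length 3: M₁..M₃: k=1: 0+936+39·4·26=4992; k=2: 1404+0+39·9·26=10530 → min 4992 | M₂..M₄: k=2: 0+7956+4·9·34=9180; k=3: 936+0+4·26·34=4472 → min 4472.
Length 4: M₁..M₄: k=1: 0+4472+39·4·34=9776; k=2: 1404+7956+39·9·34=21294; k=3: 4992+0+39·26·34=39468 → min 9776.
Optimal order: (M₁·((M₂·M₃)·M₄)) with cost 9776.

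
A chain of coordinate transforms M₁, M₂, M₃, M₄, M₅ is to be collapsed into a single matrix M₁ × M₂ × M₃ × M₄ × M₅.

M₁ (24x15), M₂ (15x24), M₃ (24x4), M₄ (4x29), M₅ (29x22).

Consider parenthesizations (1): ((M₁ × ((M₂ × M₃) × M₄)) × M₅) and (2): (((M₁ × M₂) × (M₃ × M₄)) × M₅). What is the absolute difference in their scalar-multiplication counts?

14508

Order (1) = ((M₁ × ((M₂ × M₃) × M₄)) × M₅): (M₂ × M₃): 15×24 by 24×4 → 15×4, cost 15·24·4 = 1440; ((M₂ × M₃) × M₄): 15×4 by 4×29 → 15×29, cost 15·4·29 = 1740; cumulative 3180; (M₁ × ((M₂ × M₃) × M₄)): 24×15 by 15×29 → 24×29, cost 24·15·29 = 10440; cumulative 13620; ((M₁ × ((M₂ × M₃) × M₄)) × M₅): 24×29 by 29×22 → 24×22, cost 24·29·22 = 15312; cumulative 28932. Total 28932.
Order (2) = (((M₁ × M₂) × (M₃ × M₄)) × M₅): (M₁ × M₂): 24×15 by 15×24 → 24×24, cost 24·15·24 = 8640; (M₃ × M₄): 24×4 by 4×29 → 24×29, cost 24·4·29 = 2784; ((M₁ × M₂) × (M₃ × M₄)): 24×24 by 24×29 → 24×29, cost 24·24·29 = 16704; cumulative 28128; (((M₁ × M₂) × (M₃ × M₄)) × M₅): 24×29 by 29×22 → 24×22, cost 24·29·22 = 15312; cumulative 43440. Total 43440.
Difference: |28932 − 43440| = 14508.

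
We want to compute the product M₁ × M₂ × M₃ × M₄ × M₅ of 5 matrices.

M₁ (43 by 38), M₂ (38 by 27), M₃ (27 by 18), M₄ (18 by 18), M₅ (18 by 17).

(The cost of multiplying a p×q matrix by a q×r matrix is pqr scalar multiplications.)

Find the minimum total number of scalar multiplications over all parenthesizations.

Adjacent pairs: M₁M₂ = 43·38·27 = 44118; M₂M₃ = 38·27·18 = 18468; M₃M₄ = 27·18·18 = 8748; M₄M₅ = 18·18·17 = 5508.
Length 3: M₁..M₃: k=1: 0+18468+43·38·18=47880; k=2: 44118+0+43·27·18=65016 → min 47880 | M₂..M₄: k=2: 0+8748+38·27·18=27216; k=3: 18468+0+38·18·18=30780 → min 27216 | M₃..M₅: k=3: 0+5508+27·18·17=13770; k=4: 8748+0+27·18·17=17010 → min 13770.
Length 4: M₁..M₄: k=1: 0+27216+43·38·18=56628; k=2: 44118+8748+43·27·18=73764; k=3: 47880+0+43·18·18=61812 → min 56628 | M₂..M₅: k=2: 0+13770+38·27·17=31212; k=3: 18468+5508+38·18·17=35604; k=4: 27216+0+38·18·17=38844 → min 31212.
Length 5: M₁..M₅: k=1: 0+31212+43·38·17=58990; k=2: 44118+13770+43·27·17=77625; k=3: 47880+5508+43·18·17=66546; k=4: 56628+0+43·18·17=69786 → min 58990.
Optimal order: (M₁ × (M₂ × (M₃ × (M₄ × M₅)))) with cost 58990.

58990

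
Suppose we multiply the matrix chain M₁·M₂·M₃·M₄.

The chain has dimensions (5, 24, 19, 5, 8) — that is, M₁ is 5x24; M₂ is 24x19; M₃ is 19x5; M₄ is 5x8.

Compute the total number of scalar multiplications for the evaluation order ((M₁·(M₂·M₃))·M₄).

3080

(M₂·M₃): 24×19 by 19×5 → 24×5, cost 24·19·5 = 2280
(M₁·(M₂·M₃)): 5×24 by 24×5 → 5×5, cost 5·24·5 = 600; cumulative 2880
((M₁·(M₂·M₃))·M₄): 5×5 by 5×8 → 5×8, cost 5·5·8 = 200; cumulative 3080
Total: 3080 scalar multiplications.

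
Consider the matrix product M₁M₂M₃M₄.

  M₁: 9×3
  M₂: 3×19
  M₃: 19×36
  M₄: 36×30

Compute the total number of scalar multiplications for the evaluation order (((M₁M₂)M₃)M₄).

16389

(M₁M₂): 9×3 by 3×19 → 9×19, cost 9·3·19 = 513
((M₁M₂)M₃): 9×19 by 19×36 → 9×36, cost 9·19·36 = 6156; cumulative 6669
(((M₁M₂)M₃)M₄): 9×36 by 36×30 → 9×30, cost 9·36·30 = 9720; cumulative 16389
Total: 16389 scalar multiplications.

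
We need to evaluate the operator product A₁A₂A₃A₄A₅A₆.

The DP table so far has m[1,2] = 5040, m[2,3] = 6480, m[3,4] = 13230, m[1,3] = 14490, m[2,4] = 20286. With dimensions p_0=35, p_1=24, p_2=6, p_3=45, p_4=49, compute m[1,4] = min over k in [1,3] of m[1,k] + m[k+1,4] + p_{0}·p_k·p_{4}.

m[1,4] = min over k∈[1,3] of m[1,k]+m[k+1,4]+p_{0}·p_k·p_{4}.
k=1: 0 + 20286 + 35·24·49 = 61446; k=2: 5040 + 13230 + 35·6·49 = 28560; k=3: 14490 + 0 + 35·45·49 = 91665.
Minimum: 28560 at k=2.

28560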